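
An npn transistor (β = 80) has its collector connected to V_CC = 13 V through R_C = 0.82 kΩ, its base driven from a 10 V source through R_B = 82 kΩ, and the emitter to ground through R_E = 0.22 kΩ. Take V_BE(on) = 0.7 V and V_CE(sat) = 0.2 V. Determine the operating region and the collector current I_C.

Assume active. Base-emitter loop: I_B = (V_BB − V_BE)/(R_B + (β+1)R_E) = (10 − 0.7)/(82 + 81×0.22) = 0.0932 mA.
I_C = β·I_B = 80×0.0932 = 7.45 mA.
V_CE = V_CC − I_C·R_C − I_E·R_E = 13 − 7.45×0.82 − 7.55×0.22 = 5.23 V > V_CE(sat), so the active-region assumption holds.

active; I_C ≈ 7.5 mA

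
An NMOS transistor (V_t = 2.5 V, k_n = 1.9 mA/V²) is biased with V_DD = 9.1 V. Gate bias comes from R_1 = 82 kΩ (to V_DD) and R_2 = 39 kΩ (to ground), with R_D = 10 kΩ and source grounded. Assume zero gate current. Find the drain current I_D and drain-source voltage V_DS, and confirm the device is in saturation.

V_G = V_DD·R_2/(R_1+R_2) = 9.1×39/121 = 2.93 V. With the source grounded, V_GS = V_G = 2.93 V.
Assume saturation: I_D = (k_n/2)(V_GS − V_t)² = (1.9/2)×(2.93 − 2.5)² = 0.95×0.433² = 0.178 mA.
V_DS = V_DD − I_D·R_D = 9.1 − 0.178×10 = 7.32 V.
Saturation requires V_DS ≥ V_GS − V_t = 0.433 V; 7.32 ≥ 0.433 ✓.

I_D ≈ 0.18 mA, V_DS ≈ 7.3 V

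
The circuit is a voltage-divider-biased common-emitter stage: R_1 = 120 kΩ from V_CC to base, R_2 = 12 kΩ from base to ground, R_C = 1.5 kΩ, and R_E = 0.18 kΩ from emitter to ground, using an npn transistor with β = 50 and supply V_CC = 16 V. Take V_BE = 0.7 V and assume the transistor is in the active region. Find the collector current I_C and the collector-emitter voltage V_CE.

I_C ≈ 1.9 mA, V_CE ≈ 13 V

Thevenize the base divider: V_Th = V_CC·R_2/(R_1+R_2) = 16×12/132 = 1.45 V, R_Th = R_1‖R_2 = 10.9 kΩ.
Base-emitter loop: V_Th = I_B·R_Th + V_BE + (β+1)I_B·R_E, so I_B = (1.45 − 0.7) / (10.9 + 51×0.18) = 0.0376 mA.
I_C = β·I_B = 50×0.0376 = 1.88 mA, and I_E = (β+1)I_B = 1.92 mA.
V_CE = V_CC − I_C·R_C − I_E·R_E = 16 − 1.88×1.5 − 1.92×0.18 = 12.8 V.
V_CE = 12.8 V > 0.2 V confirms active-region operation.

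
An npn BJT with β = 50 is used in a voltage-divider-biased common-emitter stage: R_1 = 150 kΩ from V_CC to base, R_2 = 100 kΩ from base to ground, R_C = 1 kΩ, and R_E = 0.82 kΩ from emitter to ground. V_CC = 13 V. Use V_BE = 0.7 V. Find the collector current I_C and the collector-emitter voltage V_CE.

I_C ≈ 2.2 mA, V_CE ≈ 8.9 V

Thevenize the base divider: V_Th = V_CC·R_2/(R_1+R_2) = 13×100/250 = 5.2 V, R_Th = R_1‖R_2 = 60 kΩ.
Base-emitter loop: V_Th = I_B·R_Th + V_BE + (β+1)I_B·R_E, so I_B = (5.2 − 0.7) / (60 + 51×0.82) = 0.0442 mA.
I_C = β·I_B = 50×0.0442 = 2.21 mA, and I_E = (β+1)I_B = 2.25 mA.
V_CE = V_CC − I_C·R_C − I_E·R_E = 13 − 2.21×1 − 2.25×0.82 = 8.94 V.
V_CE = 8.94 V > 0.2 V confirms active-region operation.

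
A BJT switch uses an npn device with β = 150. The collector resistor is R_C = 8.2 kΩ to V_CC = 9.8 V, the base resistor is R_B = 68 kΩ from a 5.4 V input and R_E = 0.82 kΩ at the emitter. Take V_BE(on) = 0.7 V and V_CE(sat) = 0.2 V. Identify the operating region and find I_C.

Assume active: I_B = (5.4 − 0.7)/(68 + 151×0.82) = 0.0245 mA, I_C = β·I_B = 3.68 mA.
Then V_CE = 9.8 − 3.68×8.2 − 3.7×0.82 = -23.4 V < 0.2 V — the active assumption fails.
Re-solve with V_CE = 0.2 V. KCL at the emitter: V_E/R_E = (V_BB−0.7−V_E)/R_B + (V_CC−0.2−V_E)/R_C, giving V_E = 0.914 V.
I_C = (V_CC − 0.2 − V_E)/R_C = (9.6 − 0.914)/8.2 = 1.06 mA.
Check: I_B = (4.7 − 0.914)/68 = 0.0557 mA, and β·I_B = 8.35 mA > I_C, confirming saturation.

saturation; I_C ≈ 1.1 mA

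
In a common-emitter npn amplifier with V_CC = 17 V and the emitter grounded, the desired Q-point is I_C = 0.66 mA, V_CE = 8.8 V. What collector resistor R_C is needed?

R_C ≈ 12 kΩ

Collector loop: V_CC = I_C·R_C + V_CE.
R_C = (V_CC − V_CE)/I_C = (17 − 8.8)/0.66 = 12.4 kΩ.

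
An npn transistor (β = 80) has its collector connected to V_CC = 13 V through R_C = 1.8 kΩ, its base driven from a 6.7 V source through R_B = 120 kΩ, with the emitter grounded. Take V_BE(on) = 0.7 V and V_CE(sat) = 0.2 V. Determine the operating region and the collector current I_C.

active; I_C ≈ 4 mA

Assume active. Base-emitter loop: I_B = (V_BB − V_BE)/R_B = (6.7 − 0.7)/120 = 0.05 mA.
I_C = β·I_B = 80×0.05 = 4 mA.
V_CE = V_CC − I_C·R_C = 13 − 4×1.8 = 5.8 V > V_CE(sat), so the active-region assumption holds.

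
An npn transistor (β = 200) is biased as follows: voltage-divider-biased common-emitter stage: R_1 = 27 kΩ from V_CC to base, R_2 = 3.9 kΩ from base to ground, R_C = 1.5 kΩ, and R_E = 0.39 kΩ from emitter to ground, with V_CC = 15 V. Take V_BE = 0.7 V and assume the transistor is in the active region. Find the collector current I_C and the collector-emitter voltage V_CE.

Thevenize the base divider: V_Th = V_CC·R_2/(R_1+R_2) = 15×3.9/30.9 = 1.89 V, R_Th = R_1‖R_2 = 3.41 kΩ.
Base-emitter loop: V_Th = I_B·R_Th + V_BE + (β+1)I_B·R_E, so I_B = (1.89 − 0.7) / (3.41 + 201×0.39) = 0.0146 mA.
I_C = β·I_B = 200×0.0146 = 2.92 mA, and I_E = (β+1)I_B = 2.93 mA.
V_CE = V_CC − I_C·R_C − I_E·R_E = 15 − 2.92×1.5 − 2.93×0.39 = 9.48 V.
V_CE = 9.48 V > 0.2 V confirms active-region operation.

I_C ≈ 2.9 mA, V_CE ≈ 9.5 V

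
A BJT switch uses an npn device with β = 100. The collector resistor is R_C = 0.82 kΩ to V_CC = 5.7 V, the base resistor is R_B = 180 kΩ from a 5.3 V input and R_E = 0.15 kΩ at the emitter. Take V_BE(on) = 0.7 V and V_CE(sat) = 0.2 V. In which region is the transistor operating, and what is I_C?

Assume active. Base-emitter loop: I_B = (V_BB − V_BE)/(R_B + (β+1)R_E) = (5.3 − 0.7)/(180 + 101×0.15) = 0.0236 mA.
I_C = β·I_B = 100×0.0236 = 2.36 mA.
V_CE = V_CC − I_C·R_C − I_E·R_E = 5.7 − 2.36×0.82 − 2.38×0.15 = 3.41 V > V_CE(sat), so the active-region assumption holds.

active; I_C ≈ 2.4 mA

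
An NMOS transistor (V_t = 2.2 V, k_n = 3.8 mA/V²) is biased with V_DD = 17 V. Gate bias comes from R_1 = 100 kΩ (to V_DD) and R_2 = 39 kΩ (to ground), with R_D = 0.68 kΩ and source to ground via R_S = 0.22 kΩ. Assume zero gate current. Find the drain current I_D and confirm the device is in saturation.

I_D ≈ 4.6 mA

V_G = V_DD·R_2/(R_1+R_2) = 17×39/139 = 4.77 V.
Assume saturation: I_D = (k_n/2)(V_GS − V_t)² with V_GS = V_G − I_D·R_S = 4.77 − 0.22·I_D.
Substituting gives 0.092·I_D² − 3.15·I_D + 12.5 = 0, with roots I_D = 4.6 or 29.6 mA.
The root I_D = 29.6 mA gives V_GS = -1.75 V ≤ V_t, so take I_D = 4.6 mA.
Then V_GS = 3.76 V and V_DS = V_DD − I_D(R_D+R_S) = 17 − 4.6×0.9 = 12.9 V.
Saturation requires V_DS ≥ V_GS − V_t = 1.56 V; 12.9 ≥ 1.56 ✓.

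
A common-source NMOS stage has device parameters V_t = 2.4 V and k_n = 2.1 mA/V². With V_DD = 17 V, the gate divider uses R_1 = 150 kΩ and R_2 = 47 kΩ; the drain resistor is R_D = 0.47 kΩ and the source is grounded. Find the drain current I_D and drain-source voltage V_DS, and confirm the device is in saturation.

I_D ≈ 2.9 mA, V_DS ≈ 16 V

V_G = V_DD·R_2/(R_1+R_2) = 17×47/197 = 4.06 V. With the source grounded, V_GS = V_G = 4.06 V.
Assume saturation: I_D = (k_n/2)(V_GS − V_t)² = (2.1/2)×(4.06 − 2.4)² = 1.05×1.66² = 2.88 mA.
V_DS = V_DD − I_D·R_D = 17 − 2.88×0.47 = 15.6 V.
Saturation requires V_DS ≥ V_GS − V_t = 1.66 V; 15.6 ≥ 1.66 ✓.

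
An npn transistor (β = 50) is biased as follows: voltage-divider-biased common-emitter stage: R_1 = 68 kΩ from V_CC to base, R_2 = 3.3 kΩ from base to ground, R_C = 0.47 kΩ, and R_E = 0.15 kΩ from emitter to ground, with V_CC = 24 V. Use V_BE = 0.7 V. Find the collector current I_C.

I_C ≈ 1.9 mA

Thevenize the base divider: V_Th = V_CC·R_2/(R_1+R_2) = 24×3.3/71.3 = 1.11 V, R_Th = R_1‖R_2 = 3.15 kΩ.
Base-emitter loop: V_Th = I_B·R_Th + V_BE + (β+1)I_B·R_E, so I_B = (1.11 − 0.7) / (3.15 + 51×0.15) = 0.038 mA.
I_C = β·I_B = 50×0.038 = 1.9 mA, and I_E = (β+1)I_B = 1.94 mA.
V_CE = V_CC − I_C·R_C − I_E·R_E = 24 − 1.9×0.47 − 1.94×0.15 = 22.8 V.
V_CE = 22.8 V > 0.2 V confirms active-region operation.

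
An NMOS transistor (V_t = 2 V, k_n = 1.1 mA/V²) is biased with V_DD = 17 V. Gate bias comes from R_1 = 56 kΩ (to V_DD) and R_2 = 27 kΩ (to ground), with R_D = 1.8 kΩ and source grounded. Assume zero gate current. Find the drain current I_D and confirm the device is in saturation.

V_G = V_DD·R_2/(R_1+R_2) = 17×27/83 = 5.53 V. With the source grounded, V_GS = V_G = 5.53 V.
Assume saturation: I_D = (k_n/2)(V_GS − V_t)² = (1.1/2)×(5.53 − 2)² = 0.55×3.53² = 6.85 mA.
V_DS = V_DD − I_D·R_D = 17 − 6.85×1.8 = 4.66 V.
Saturation requires V_DS ≥ V_GS − V_t = 3.53 V; 4.66 ≥ 3.53 ✓.

I_D ≈ 6.9 mA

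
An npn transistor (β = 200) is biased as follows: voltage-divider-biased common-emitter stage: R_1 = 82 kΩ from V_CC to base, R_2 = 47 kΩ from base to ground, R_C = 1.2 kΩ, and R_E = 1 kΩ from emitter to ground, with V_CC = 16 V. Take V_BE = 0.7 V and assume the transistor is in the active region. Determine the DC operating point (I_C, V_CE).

Thevenize the base divider: V_Th = V_CC·R_2/(R_1+R_2) = 16×47/129 = 5.83 V, R_Th = R_1‖R_2 = 29.9 kΩ.
Base-emitter loop: V_Th = I_B·R_Th + V_BE + (β+1)I_B·R_E, so I_B = (5.83 − 0.7) / (29.9 + 201×1) = 0.0222 mA.
I_C = β·I_B = 200×0.0222 = 4.44 mA, and I_E = (β+1)I_B = 4.47 mA.
V_CE = V_CC − I_C·R_C − I_E·R_E = 16 − 4.44×1.2 − 4.47×1 = 6.2 V.
V_CE = 6.2 V > 0.2 V confirms active-region operation.

I_C ≈ 4.4 mA, V_CE ≈ 6.2 V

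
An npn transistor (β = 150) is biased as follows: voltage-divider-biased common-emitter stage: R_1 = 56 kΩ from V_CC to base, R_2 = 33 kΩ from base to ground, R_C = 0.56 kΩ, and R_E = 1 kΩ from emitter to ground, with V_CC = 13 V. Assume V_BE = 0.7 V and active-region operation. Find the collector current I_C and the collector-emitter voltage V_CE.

I_C ≈ 3.6 mA, V_CE ≈ 7.4 V

Thevenize the base divider: V_Th = V_CC·R_2/(R_1+R_2) = 13×33/89 = 4.82 V, R_Th = R_1‖R_2 = 20.8 kΩ.
Base-emitter loop: V_Th = I_B·R_Th + V_BE + (β+1)I_B·R_E, so I_B = (4.82 − 0.7) / (20.8 + 151×1) = 0.024 mA.
I_C = β·I_B = 150×0.024 = 3.6 mA, and I_E = (β+1)I_B = 3.62 mA.
V_CE = V_CC − I_C·R_C − I_E·R_E = 13 − 3.6×0.56 − 3.62×1 = 7.36 V.
V_CE = 7.36 V > 0.2 V confirms active-region operation.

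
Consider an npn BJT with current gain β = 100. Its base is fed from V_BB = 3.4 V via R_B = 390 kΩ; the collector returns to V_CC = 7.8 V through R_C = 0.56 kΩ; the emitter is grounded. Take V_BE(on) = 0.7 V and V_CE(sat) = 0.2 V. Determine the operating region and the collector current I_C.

Assume active. Base-emitter loop: I_B = (V_BB − V_BE)/R_B = (3.4 − 0.7)/390 = 0.00692 mA.
I_C = β·I_B = 100×0.00692 = 0.692 mA.
V_CE = V_CC − I_C·R_C = 7.8 − 0.692×0.56 = 7.41 V > V_CE(sat), so the active-region assumption holds.

active; I_C ≈ 0.69 mA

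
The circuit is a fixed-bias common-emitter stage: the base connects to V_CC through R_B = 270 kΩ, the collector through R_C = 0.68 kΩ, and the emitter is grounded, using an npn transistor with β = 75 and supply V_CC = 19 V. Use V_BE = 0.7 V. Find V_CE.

Base loop: V_CC = I_B·R_B + V_BE, so I_B = (19 − 0.7)/270 kΩ = 0.0678 mA.
In the active region I_C = β·I_B = 75 × 0.0678 = 5.08 mA.
Collector loop: V_CE = V_CC − I_C·R_C = 19 − 5.08×0.68 = 15.5 V.
Since V_CE = 15.5 V > V_CE(sat) ≈ 0.2 V, the transistor is in the active region as assumed.

V_CE ≈ 16 V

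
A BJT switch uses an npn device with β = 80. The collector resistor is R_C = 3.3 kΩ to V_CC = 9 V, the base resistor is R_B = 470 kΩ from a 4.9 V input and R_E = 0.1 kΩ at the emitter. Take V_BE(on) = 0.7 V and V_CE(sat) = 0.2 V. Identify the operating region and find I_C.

active; I_C ≈ 0.7 mA

Assume active. Base-emitter loop: I_B = (V_BB − V_BE)/(R_B + (β+1)R_E) = (4.9 − 0.7)/(470 + 81×0.1) = 0.00878 mA.
I_C = β·I_B = 80×0.00878 = 0.703 mA.
V_CE = V_CC − I_C·R_C − I_E·R_E = 9 − 0.703×3.3 − 0.712×0.1 = 6.61 V > V_CE(sat), so the active-region assumption holds.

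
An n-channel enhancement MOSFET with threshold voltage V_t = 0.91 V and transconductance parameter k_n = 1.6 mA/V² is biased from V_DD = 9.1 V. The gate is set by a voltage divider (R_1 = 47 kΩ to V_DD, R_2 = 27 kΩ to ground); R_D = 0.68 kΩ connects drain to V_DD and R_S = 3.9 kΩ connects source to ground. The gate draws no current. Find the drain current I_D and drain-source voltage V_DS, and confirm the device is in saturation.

I_D ≈ 0.43 mA, V_DS ≈ 7.1 V

V_G = V_DD·R_2/(R_1+R_2) = 9.1×27/74 = 3.32 V.
Assume saturation: I_D = (k_n/2)(V_GS − V_t)² with V_GS = V_G − I_D·R_S = 3.32 − 3.9·I_D.
Substituting gives 12.2·I_D² − 16·I_D + 4.65 = 0, with roots I_D = 0.43 or 0.888 mA.
The root I_D = 0.888 mA gives V_GS = -0.144 V ≤ V_t, so take I_D = 0.43 mA.
Then V_GS = 1.64 V and V_DS = V_DD − I_D(R_D+R_S) = 9.1 − 0.43×4.58 = 7.13 V.
Saturation requires V_DS ≥ V_GS − V_t = 0.733 V; 7.13 ≥ 0.733 ✓.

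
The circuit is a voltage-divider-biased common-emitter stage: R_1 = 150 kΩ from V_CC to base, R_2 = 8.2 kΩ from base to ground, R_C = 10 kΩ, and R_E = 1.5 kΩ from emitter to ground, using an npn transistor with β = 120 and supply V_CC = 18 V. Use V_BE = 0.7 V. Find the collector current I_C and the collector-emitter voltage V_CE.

I_C ≈ 0.15 mA, V_CE ≈ 16 V

Thevenize the base divider: V_Th = V_CC·R_2/(R_1+R_2) = 18×8.2/158 = 0.933 V, R_Th = R_1‖R_2 = 7.77 kΩ.
Base-emitter loop: V_Th = I_B·R_Th + V_BE + (β+1)I_B·R_E, so I_B = (0.933 − 0.7) / (7.77 + 121×1.5) = 0.00123 mA.
I_C = β·I_B = 120×0.00123 = 0.148 mA, and I_E = (β+1)I_B = 0.149 mA.
V_CE = V_CC − I_C·R_C − I_E·R_E = 18 − 0.148×10 − 0.149×1.5 = 16.3 V.
V_CE = 16.3 V > 0.2 V confirms active-region operation.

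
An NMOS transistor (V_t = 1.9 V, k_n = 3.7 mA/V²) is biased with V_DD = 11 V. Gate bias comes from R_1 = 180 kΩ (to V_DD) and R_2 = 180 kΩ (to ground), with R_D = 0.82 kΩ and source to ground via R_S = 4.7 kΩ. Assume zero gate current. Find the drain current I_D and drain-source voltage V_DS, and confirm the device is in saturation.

I_D ≈ 0.64 mA, V_DS ≈ 7.5 V

V_G = V_DD·R_2/(R_1+R_2) = 11×180/360 = 5.5 V.
Assume saturation: I_D = (k_n/2)(V_GS − V_t)² with V_GS = V_G − I_D·R_S = 5.5 − 4.7·I_D.
Substituting gives 40.9·I_D² − 63.6·I_D + 24 = 0, with roots I_D = 0.641 or 0.916 mA.
The root I_D = 0.916 mA gives V_GS = 1.2 V ≤ V_t, so take I_D = 0.641 mA.
Then V_GS = 2.49 V and V_DS = V_DD − I_D(R_D+R_S) = 11 − 0.641×5.52 = 7.46 V.
Saturation requires V_DS ≥ V_GS − V_t = 0.589 V; 7.46 ≥ 0.589 ✓.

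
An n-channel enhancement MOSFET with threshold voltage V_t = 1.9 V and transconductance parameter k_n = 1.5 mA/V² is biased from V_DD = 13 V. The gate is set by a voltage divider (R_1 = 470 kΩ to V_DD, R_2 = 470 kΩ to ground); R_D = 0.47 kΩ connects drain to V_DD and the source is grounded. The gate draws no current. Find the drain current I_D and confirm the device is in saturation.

I_D ≈ 16 mA

V_G = V_DD·R_2/(R_1+R_2) = 13×470/940 = 6.5 V. With the source grounded, V_GS = V_G = 6.5 V.
Assume saturation: I_D = (k_n/2)(V_GS − V_t)² = (1.5/2)×(6.5 − 1.9)² = 0.75×4.6² = 15.9 mA.
V_DS = V_DD − I_D·R_D = 13 − 15.9×0.47 = 5.54 V.
Saturation requires V_DS ≥ V_GS − V_t = 4.6 V; 5.54 ≥ 4.6 ✓.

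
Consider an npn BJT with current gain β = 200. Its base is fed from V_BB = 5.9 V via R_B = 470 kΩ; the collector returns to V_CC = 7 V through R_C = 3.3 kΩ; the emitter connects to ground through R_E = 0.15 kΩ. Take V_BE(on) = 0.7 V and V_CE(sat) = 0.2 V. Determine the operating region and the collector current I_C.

saturation; I_C ≈ 2 mA

Assume active: I_B = (5.9 − 0.7)/(470 + 201×0.15) = 0.0104 mA, I_C = β·I_B = 2.08 mA.
Then V_CE = 7 − 2.08×3.3 − 2.09×0.15 = -0.175 V < 0.2 V — the active assumption fails.
Re-solve with V_CE = 0.2 V. KCL at the emitter: V_E/R_E = (V_BB−0.7−V_E)/R_B + (V_CC−0.2−V_E)/R_C, giving V_E = 0.297 V.
I_C = (V_CC − 0.2 − V_E)/R_C = (6.8 − 0.297)/3.3 = 1.97 mA.
Check: I_B = (5.2 − 0.297)/470 = 0.0104 mA, and β·I_B = 2.09 mA > I_C, confirming saturation.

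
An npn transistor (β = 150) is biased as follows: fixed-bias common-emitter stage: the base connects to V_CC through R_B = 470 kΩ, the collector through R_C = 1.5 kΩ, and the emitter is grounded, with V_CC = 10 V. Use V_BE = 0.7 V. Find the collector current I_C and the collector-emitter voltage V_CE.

I_C ≈ 3 mA, V_CE ≈ 5.5 V

Base loop: V_CC = I_B·R_B + V_BE, so I_B = (10 − 0.7)/470 kΩ = 0.0198 mA.
In the active region I_C = β·I_B = 150 × 0.0198 = 2.97 mA.
Collector loop: V_CE = V_CC − I_C·R_C = 10 − 2.97×1.5 = 5.55 V.
Since V_CE = 5.55 V > V_CE(sat) ≈ 0.2 V, the transistor is in the active region as assumed.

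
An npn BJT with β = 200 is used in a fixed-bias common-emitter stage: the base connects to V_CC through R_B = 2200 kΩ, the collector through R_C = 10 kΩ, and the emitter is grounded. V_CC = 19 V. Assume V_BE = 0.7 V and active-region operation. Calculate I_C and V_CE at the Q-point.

I_C ≈ 1.7 mA, V_CE ≈ 2.4 V

Base loop: V_CC = I_B·R_B + V_BE, so I_B = (19 − 0.7)/2200 kΩ = 0.00832 mA.
In the active region I_C = β·I_B = 200 × 0.00832 = 1.66 mA.
Collector loop: V_CE = V_CC − I_C·R_C = 19 − 1.66×10 = 2.36 V.
Since V_CE = 2.36 V > V_CE(sat) ≈ 0.2 V, the transistor is in the active region as assumed.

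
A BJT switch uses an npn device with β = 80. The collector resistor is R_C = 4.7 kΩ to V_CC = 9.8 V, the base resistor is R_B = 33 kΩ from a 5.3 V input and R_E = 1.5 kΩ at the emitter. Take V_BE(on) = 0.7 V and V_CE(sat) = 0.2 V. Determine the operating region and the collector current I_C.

saturation; I_C ≈ 1.5 mA

Assume active: I_B = (5.3 − 0.7)/(33 + 81×1.5) = 0.0298 mA, I_C = β·I_B = 2.38 mA.
Then V_CE = 9.8 − 2.38×4.7 − 2.41×1.5 = -5.01 V < 0.2 V — the active assumption fails.
Re-solve with V_CE = 0.2 V. KCL at the emitter: V_E/R_E = (V_BB−0.7−V_E)/R_B + (V_CC−0.2−V_E)/R_C, giving V_E = 2.4 V.
I_C = (V_CC − 0.2 − V_E)/R_C = (9.6 − 2.4)/4.7 = 1.53 mA.
Check: I_B = (4.6 − 2.4)/33 = 0.0667 mA, and β·I_B = 5.34 mA > I_C, confirming saturation.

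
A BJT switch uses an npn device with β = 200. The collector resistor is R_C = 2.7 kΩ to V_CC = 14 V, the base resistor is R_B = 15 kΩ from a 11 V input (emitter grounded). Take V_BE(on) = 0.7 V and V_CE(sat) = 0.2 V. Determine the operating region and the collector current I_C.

saturation; I_C ≈ 5.1 mA

Assume active: I_B = (11 − 0.7)/15 = 0.687 mA, giving I_C = β·I_B = 137 mA.
But then V_CE = 14 − 137×2.7 = -357 V < V_CE(sat) = 0.2 V — impossible in the active region.
So the transistor is saturated. With V_CE = 0.2 V, I_C = (V_CC − 0.2)/R_C = 13.8/2.7 = 5.11 mA.
Check: β·I_B = 137 mA > I_C = 5.11 mA, confirming saturation.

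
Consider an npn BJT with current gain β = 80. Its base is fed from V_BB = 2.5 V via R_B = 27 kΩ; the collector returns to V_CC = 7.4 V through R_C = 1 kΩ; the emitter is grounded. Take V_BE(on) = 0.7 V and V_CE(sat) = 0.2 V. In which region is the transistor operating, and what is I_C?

active; I_C ≈ 5.3 mA

Assume active. Base-emitter loop: I_B = (V_BB − V_BE)/R_B = (2.5 − 0.7)/27 = 0.0667 mA.
I_C = β·I_B = 80×0.0667 = 5.33 mA.
V_CE = V_CC − I_C·R_C = 7.4 − 5.33×1 = 2.07 V > V_CE(sat), so the active-region assumption holds.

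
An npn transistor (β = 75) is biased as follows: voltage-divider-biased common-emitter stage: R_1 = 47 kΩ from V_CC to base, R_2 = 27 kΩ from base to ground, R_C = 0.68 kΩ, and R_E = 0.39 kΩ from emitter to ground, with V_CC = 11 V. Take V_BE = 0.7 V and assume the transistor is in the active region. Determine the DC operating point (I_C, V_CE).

I_C ≈ 5.3 mA, V_CE ≈ 5.3 V

Thevenize the base divider: V_Th = V_CC·R_2/(R_1+R_2) = 11×27/74 = 4.01 V, R_Th = R_1‖R_2 = 17.1 kΩ.
Base-emitter loop: V_Th = I_B·R_Th + V_BE + (β+1)I_B·R_E, so I_B = (4.01 − 0.7) / (17.1 + 76×0.39) = 0.0708 mA.
I_C = β·I_B = 75×0.0708 = 5.31 mA, and I_E = (β+1)I_B = 5.38 mA.
V_CE = V_CC − I_C·R_C − I_E·R_E = 11 − 5.31×0.68 − 5.38×0.39 = 5.29 V.
V_CE = 5.29 V > 0.2 V confirms active-region operation.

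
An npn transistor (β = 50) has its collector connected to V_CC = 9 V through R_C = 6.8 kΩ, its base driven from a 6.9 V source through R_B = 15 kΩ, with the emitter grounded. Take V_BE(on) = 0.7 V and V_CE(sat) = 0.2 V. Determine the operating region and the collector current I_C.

Assume active: I_B = (6.9 − 0.7)/15 = 0.413 mA, giving I_C = β·I_B = 20.7 mA.
But then V_CE = 9 − 20.7×6.8 = -132 V < V_CE(sat) = 0.2 V — impossible in the active region.
So the transistor is saturated. With V_CE = 0.2 V, I_C = (V_CC − 0.2)/R_C = 8.8/6.8 = 1.29 mA.
Check: β·I_B = 20.7 mA > I_C = 1.29 mA, confirming saturation.

saturation; I_C ≈ 1.3 mA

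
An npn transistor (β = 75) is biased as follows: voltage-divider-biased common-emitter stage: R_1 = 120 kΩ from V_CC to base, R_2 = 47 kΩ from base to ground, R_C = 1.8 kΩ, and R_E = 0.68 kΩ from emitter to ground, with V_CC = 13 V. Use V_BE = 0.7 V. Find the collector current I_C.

Thevenize the base divider: V_Th = V_CC·R_2/(R_1+R_2) = 13×47/167 = 3.66 V, R_Th = R_1‖R_2 = 33.8 kΩ.
Base-emitter loop: V_Th = I_B·R_Th + V_BE + (β+1)I_B·R_E, so I_B = (3.66 − 0.7) / (33.8 + 76×0.68) = 0.0346 mA.
I_C = β·I_B = 75×0.0346 = 2.6 mA, and I_E = (β+1)I_B = 2.63 mA.
V_CE = V_CC − I_C·R_C − I_E·R_E = 13 − 2.6×1.8 − 2.63×0.68 = 6.54 V.
V_CE = 6.54 V > 0.2 V confirms active-region operation.

I_C ≈ 2.6 mA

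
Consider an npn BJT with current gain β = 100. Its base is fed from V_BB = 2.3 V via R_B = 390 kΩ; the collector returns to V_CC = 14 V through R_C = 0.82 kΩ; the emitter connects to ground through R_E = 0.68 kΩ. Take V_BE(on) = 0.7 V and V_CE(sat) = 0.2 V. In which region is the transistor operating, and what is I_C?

Assume active. Base-emitter loop: I_B = (V_BB − V_BE)/(R_B + (β+1)R_E) = (2.3 − 0.7)/(390 + 101×0.68) = 0.00349 mA.
I_C = β·I_B = 100×0.00349 = 0.349 mA.
V_CE = V_CC − I_C·R_C − I_E·R_E = 14 − 0.349×0.82 − 0.352×0.68 = 13.5 V > V_CE(sat), so the active-region assumption holds.

active; I_C ≈ 0.35 mA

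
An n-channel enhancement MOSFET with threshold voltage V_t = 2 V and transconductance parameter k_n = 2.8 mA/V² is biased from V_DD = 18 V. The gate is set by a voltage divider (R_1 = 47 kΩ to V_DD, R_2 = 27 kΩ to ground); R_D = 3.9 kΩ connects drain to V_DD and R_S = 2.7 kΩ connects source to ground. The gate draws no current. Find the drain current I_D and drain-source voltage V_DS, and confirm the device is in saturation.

V_G = V_DD·R_2/(R_1+R_2) = 18×27/74 = 6.57 V.
Assume saturation: I_D = (k_n/2)(V_GS − V_t)² with V_GS = V_G − I_D·R_S = 6.57 − 2.7·I_D.
Substituting gives 10.2·I_D² − 35.5·I_D + 29.2 = 0, with roots I_D = 1.33 or 2.15 mA.
The root I_D = 2.15 mA gives V_GS = 0.761 V ≤ V_t, so take I_D = 1.33 mA.
Then V_GS = 2.97 V and V_DS = V_DD − I_D(R_D+R_S) = 18 − 1.33×6.6 = 9.22 V.
Saturation requires V_DS ≥ V_GS − V_t = 0.975 V; 9.22 ≥ 0.975 ✓.

I_D ≈ 1.3 mA, V_DS ≈ 9.2 V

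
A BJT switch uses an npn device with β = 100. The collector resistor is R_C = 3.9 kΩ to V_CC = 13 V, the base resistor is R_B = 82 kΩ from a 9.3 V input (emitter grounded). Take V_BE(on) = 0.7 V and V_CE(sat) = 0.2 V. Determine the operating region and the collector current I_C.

Assume active: I_B = (9.3 − 0.7)/82 = 0.105 mA, giving I_C = β·I_B = 10.5 mA.
But then V_CE = 13 − 10.5×3.9 = -27.9 V < V_CE(sat) = 0.2 V — impossible in the active region.
So the transistor is saturated. With V_CE = 0.2 V, I_C = (V_CC − 0.2)/R_C = 12.8/3.9 = 3.28 mA.
Check: β·I_B = 10.5 mA > I_C = 3.28 mA, confirming saturation.

saturation; I_C ≈ 3.3 mA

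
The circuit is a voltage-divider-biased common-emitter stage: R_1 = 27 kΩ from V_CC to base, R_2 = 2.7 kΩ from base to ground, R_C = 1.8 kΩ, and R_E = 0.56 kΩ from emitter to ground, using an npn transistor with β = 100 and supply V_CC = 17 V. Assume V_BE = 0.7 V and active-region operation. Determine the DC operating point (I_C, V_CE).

Thevenize the base divider: V_Th = V_CC·R_2/(R_1+R_2) = 17×2.7/29.7 = 1.55 V, R_Th = R_1‖R_2 = 2.45 kΩ.
Base-emitter loop: V_Th = I_B·R_Th + V_BE + (β+1)I_B·R_E, so I_B = (1.55 − 0.7) / (2.45 + 101×0.56) = 0.0143 mA.
I_C = β·I_B = 100×0.0143 = 1.43 mA, and I_E = (β+1)I_B = 1.45 mA.
V_CE = V_CC − I_C·R_C − I_E·R_E = 17 − 1.43×1.8 − 1.45×0.56 = 13.6 V.
V_CE = 13.6 V > 0.2 V confirms active-region operation.

I_C ≈ 1.4 mA, V_CE ≈ 14 V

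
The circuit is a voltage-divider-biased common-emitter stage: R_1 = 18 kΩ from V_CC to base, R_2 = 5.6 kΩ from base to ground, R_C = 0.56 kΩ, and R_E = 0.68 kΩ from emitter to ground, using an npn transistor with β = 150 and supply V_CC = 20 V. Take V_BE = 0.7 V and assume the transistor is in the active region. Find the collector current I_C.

I_C ≈ 5.7 mA

Thevenize the base divider: V_Th = V_CC·R_2/(R_1+R_2) = 20×5.6/23.6 = 4.75 V, R_Th = R_1‖R_2 = 4.27 kΩ.
Base-emitter loop: V_Th = I_B·R_Th + V_BE + (β+1)I_B·R_E, so I_B = (4.75 − 0.7) / (4.27 + 151×0.68) = 0.0378 mA.
I_C = β·I_B = 150×0.0378 = 5.67 mA, and I_E = (β+1)I_B = 5.71 mA.
V_CE = V_CC − I_C·R_C − I_E·R_E = 20 − 5.67×0.56 − 5.71×0.68 = 12.9 V.
V_CE = 12.9 V > 0.2 V confirms active-region operation.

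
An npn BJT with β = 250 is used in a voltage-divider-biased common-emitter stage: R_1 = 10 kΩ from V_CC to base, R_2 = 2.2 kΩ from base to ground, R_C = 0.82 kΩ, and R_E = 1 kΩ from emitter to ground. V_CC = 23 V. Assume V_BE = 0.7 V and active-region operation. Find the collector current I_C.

I_C ≈ 3.4 mA

Thevenize the base divider: V_Th = V_CC·R_2/(R_1+R_2) = 23×2.2/12.2 = 4.15 V, R_Th = R_1‖R_2 = 1.8 kΩ.
Base-emitter loop: V_Th = I_B·R_Th + V_BE + (β+1)I_B·R_E, so I_B = (4.15 − 0.7) / (1.8 + 251×1) = 0.0136 mA.
I_C = β·I_B = 250×0.0136 = 3.41 mA, and I_E = (β+1)I_B = 3.42 mA.
V_CE = V_CC − I_C·R_C − I_E·R_E = 23 − 3.41×0.82 − 3.42×1 = 16.8 V.
V_CE = 16.8 V > 0.2 V confirms active-region operation.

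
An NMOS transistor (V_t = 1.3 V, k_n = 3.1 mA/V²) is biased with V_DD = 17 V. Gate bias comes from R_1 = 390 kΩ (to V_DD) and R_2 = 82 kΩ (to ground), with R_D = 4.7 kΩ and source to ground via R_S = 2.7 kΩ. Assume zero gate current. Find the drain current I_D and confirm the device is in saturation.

I_D ≈ 0.42 mA

V_G = V_DD·R_2/(R_1+R_2) = 17×82/472 = 2.95 V.
Assume saturation: I_D = (k_n/2)(V_GS − V_t)² with V_GS = V_G − I_D·R_S = 2.95 − 2.7·I_D.
Substituting gives 11.3·I_D² − 14.8·I_D + 4.24 = 0, with roots I_D = 0.42 or 0.894 mA.
The root I_D = 0.894 mA gives V_GS = 0.541 V ≤ V_t, so take I_D = 0.42 mA.
Then V_GS = 1.82 V and V_DS = V_DD − I_D(R_D+R_S) = 17 − 0.42×7.4 = 13.9 V.
Saturation requires V_DS ≥ V_GS − V_t = 0.52 V; 13.9 ≥ 0.52 ✓.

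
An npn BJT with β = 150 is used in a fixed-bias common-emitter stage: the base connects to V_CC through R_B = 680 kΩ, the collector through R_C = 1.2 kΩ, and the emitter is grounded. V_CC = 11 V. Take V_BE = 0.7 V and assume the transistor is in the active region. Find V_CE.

V_CE ≈ 8.3 V

Base loop: V_CC = I_B·R_B + V_BE, so I_B = (11 − 0.7)/680 kΩ = 0.0151 mA.
In the active region I_C = β·I_B = 150 × 0.0151 = 2.27 mA.
Collector loop: V_CE = V_CC − I_C·R_C = 11 − 2.27×1.2 = 8.27 V.
Since V_CE = 8.27 V > V_CE(sat) ≈ 0.2 V, the transistor is in the active region as assumed.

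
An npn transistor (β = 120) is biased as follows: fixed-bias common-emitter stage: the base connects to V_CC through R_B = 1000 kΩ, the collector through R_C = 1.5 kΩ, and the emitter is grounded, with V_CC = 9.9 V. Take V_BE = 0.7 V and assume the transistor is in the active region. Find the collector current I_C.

I_C ≈ 1.1 mA

Base loop: V_CC = I_B·R_B + V_BE, so I_B = (9.9 − 0.7)/1000 kΩ = 0.0092 mA.
In the active region I_C = β·I_B = 120 × 0.0092 = 1.1 mA.
Collector loop: V_CE = V_CC − I_C·R_C = 9.9 − 1.1×1.5 = 8.24 V.
Since V_CE = 8.24 V > V_CE(sat) ≈ 0.2 V, the transistor is in the active region as assumed.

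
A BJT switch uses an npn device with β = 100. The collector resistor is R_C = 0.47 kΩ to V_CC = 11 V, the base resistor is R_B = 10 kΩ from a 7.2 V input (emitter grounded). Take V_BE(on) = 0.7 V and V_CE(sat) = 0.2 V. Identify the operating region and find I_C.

saturation; I_C ≈ 23 mA

Assume active: I_B = (7.2 − 0.7)/10 = 0.65 mA, giving I_C = β·I_B = 65 mA.
But then V_CE = 11 − 65×0.47 = -19.5 V < V_CE(sat) = 0.2 V — impossible in the active region.
So the transistor is saturated. With V_CE = 0.2 V, I_C = (V_CC − 0.2)/R_C = 10.8/0.47 = 23 mA.
Check: β·I_B = 65 mA > I_C = 23 mA, confirming saturation.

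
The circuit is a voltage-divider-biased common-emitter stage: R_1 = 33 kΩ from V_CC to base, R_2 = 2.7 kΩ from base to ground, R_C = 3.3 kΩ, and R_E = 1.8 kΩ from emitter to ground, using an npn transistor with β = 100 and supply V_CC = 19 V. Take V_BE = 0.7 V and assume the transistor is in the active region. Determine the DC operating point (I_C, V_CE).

I_C ≈ 0.4 mA, V_CE ≈ 17 V

Thevenize the base divider: V_Th = V_CC·R_2/(R_1+R_2) = 19×2.7/35.7 = 1.44 V, R_Th = R_1‖R_2 = 2.5 kΩ.
Base-emitter loop: V_Th = I_B·R_Th + V_BE + (β+1)I_B·R_E, so I_B = (1.44 − 0.7) / (2.5 + 101×1.8) = 0.004 mA.
I_C = β·I_B = 100×0.004 = 0.4 mA, and I_E = (β+1)I_B = 0.404 mA.
V_CE = V_CC − I_C·R_C − I_E·R_E = 19 − 0.4×3.3 − 0.404×1.8 = 17 V.
V_CE = 17 V > 0.2 V confirms active-region operation.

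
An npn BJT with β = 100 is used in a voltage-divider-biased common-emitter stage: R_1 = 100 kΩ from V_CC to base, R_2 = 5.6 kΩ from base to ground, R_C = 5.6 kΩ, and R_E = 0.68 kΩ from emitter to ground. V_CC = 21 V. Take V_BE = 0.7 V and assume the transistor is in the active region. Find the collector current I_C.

I_C ≈ 0.56 mA

Thevenize the base divider: V_Th = V_CC·R_2/(R_1+R_2) = 21×5.6/106 = 1.11 V, R_Th = R_1‖R_2 = 5.3 kΩ.
Base-emitter loop: V_Th = I_B·R_Th + V_BE + (β+1)I_B·R_E, so I_B = (1.11 − 0.7) / (5.3 + 101×0.68) = 0.00559 mA.
I_C = β·I_B = 100×0.00559 = 0.559 mA, and I_E = (β+1)I_B = 0.565 mA.
V_CE = V_CC − I_C·R_C − I_E·R_E = 21 − 0.559×5.6 − 0.565×0.68 = 17.5 V.
V_CE = 17.5 V > 0.2 V confirms active-region operation.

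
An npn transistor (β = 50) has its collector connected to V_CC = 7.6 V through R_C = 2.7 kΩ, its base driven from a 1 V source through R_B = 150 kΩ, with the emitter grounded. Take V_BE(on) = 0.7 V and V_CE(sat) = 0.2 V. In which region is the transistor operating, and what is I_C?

Assume active. Base-emitter loop: I_B = (V_BB − V_BE)/R_B = (1 − 0.7)/150 = 0.002 mA.
I_C = β·I_B = 50×0.002 = 0.1 mA.
V_CE = V_CC − I_C·R_C = 7.6 − 0.1×2.7 = 7.33 V > V_CE(sat), so the active-region assumption holds.

active; I_C ≈ 0.1 mA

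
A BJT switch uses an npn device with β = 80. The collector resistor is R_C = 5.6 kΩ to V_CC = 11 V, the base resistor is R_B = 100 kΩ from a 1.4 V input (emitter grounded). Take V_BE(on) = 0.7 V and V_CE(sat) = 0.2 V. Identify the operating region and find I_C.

active; I_C ≈ 0.56 mA

Assume active. Base-emitter loop: I_B = (V_BB − V_BE)/R_B = (1.4 − 0.7)/100 = 0.007 mA.
I_C = β·I_B = 80×0.007 = 0.56 mA.
V_CE = V_CC − I_C·R_C = 11 − 0.56×5.6 = 7.86 V > V_CE(sat), so the active-region assumption holds.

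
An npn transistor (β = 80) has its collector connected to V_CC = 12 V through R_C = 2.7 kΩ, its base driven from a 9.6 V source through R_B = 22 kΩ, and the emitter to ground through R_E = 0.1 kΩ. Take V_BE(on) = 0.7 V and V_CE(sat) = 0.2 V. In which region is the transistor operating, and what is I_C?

saturation; I_C ≈ 4.2 mA

Assume active: I_B = (9.6 − 0.7)/(22 + 81×0.1) = 0.296 mA, I_C = β·I_B = 23.7 mA.
Then V_CE = 12 − 23.7×2.7 − 24×0.1 = -54.3 V < 0.2 V — the active assumption fails.
Re-solve with V_CE = 0.2 V. KCL at the emitter: V_E/R_E = (V_BB−0.7−V_E)/R_B + (V_CC−0.2−V_E)/R_C, giving V_E = 0.458 V.
I_C = (V_CC − 0.2 − V_E)/R_C = (11.8 − 0.458)/2.7 = 4.2 mA.
Check: I_B = (8.9 − 0.458)/22 = 0.384 mA, and β·I_B = 30.7 mA > I_C, confirming saturation.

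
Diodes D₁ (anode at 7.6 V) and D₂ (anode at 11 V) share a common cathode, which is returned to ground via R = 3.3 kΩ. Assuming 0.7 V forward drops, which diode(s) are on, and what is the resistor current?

Only D₂ conducts; I_R ≈ 3.1 mA

Assume both conduct. Then node N would need to be at both 7.6−0.7 = 6.9 V and 11−0.7 = 10.3 V, which is impossible.
Assume only D₂ conducts: V_N = 11 − 0.7 = 10.3 V, so I_R = 10.3/3.3 = 3.12 mA.
Check D₁: its anode-to-cathode voltage is 7.6 − 10.3 = -2.7 V < 0.7 V, so it is off. The assumption is consistent.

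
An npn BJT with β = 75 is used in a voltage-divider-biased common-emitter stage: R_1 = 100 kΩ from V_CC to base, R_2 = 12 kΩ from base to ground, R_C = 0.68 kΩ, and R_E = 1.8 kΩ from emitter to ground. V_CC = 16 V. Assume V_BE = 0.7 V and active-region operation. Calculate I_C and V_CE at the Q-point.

I_C ≈ 0.52 mA, V_CE ≈ 15 V

Thevenize the base divider: V_Th = V_CC·R_2/(R_1+R_2) = 16×12/112 = 1.71 V, R_Th = R_1‖R_2 = 10.7 kΩ.
Base-emitter loop: V_Th = I_B·R_Th + V_BE + (β+1)I_B·R_E, so I_B = (1.71 − 0.7) / (10.7 + 76×1.8) = 0.00688 mA.
I_C = β·I_B = 75×0.00688 = 0.516 mA, and I_E = (β+1)I_B = 0.523 mA.
V_CE = V_CC − I_C·R_C − I_E·R_E = 16 − 0.516×0.68 − 0.523×1.8 = 14.7 V.
V_CE = 14.7 V > 0.2 V confirms active-region operation.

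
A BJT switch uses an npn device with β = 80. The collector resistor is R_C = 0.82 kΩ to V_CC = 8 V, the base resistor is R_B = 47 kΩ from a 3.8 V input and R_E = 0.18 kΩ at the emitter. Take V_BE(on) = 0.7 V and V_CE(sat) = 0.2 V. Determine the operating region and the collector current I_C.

Assume active. Base-emitter loop: I_B = (V_BB − V_BE)/(R_B + (β+1)R_E) = (3.8 − 0.7)/(47 + 81×0.18) = 0.0503 mA.
I_C = β·I_B = 80×0.0503 = 4.03 mA.
V_CE = V_CC − I_C·R_C − I_E·R_E = 8 − 4.03×0.82 − 4.08×0.18 = 3.96 V > V_CE(sat), so the active-region assumption holds.

active; I_C ≈ 4 mA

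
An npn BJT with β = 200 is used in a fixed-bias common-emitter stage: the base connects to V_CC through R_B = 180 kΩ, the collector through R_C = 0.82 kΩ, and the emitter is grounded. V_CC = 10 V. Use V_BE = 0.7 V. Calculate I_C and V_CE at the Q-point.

Base loop: V_CC = I_B·R_B + V_BE, so I_B = (10 − 0.7)/180 kΩ = 0.0517 mA.
In the active region I_C = β·I_B = 200 × 0.0517 = 10.3 mA.
Collector loop: V_CE = V_CC − I_C·R_C = 10 − 10.3×0.82 = 1.53 V.
Since V_CE = 1.53 V > V_CE(sat) ≈ 0.2 V, the transistor is in the active region as assumed.

I_C ≈ 10 mA, V_CE ≈ 1.5 V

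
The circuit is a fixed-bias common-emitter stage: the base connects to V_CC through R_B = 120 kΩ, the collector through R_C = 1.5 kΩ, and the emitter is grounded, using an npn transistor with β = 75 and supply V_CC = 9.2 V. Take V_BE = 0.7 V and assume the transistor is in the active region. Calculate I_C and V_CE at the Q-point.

Base loop: V_CC = I_B·R_B + V_BE, so I_B = (9.2 − 0.7)/120 kΩ = 0.0708 mA.
In the active region I_C = β·I_B = 75 × 0.0708 = 5.31 mA.
Collector loop: V_CE = V_CC − I_C·R_C = 9.2 − 5.31×1.5 = 1.23 V.
Since V_CE = 1.23 V > V_CE(sat) ≈ 0.2 V, the transistor is in the active region as assumed.

I_C ≈ 5.3 mA, V_CE ≈ 1.2 V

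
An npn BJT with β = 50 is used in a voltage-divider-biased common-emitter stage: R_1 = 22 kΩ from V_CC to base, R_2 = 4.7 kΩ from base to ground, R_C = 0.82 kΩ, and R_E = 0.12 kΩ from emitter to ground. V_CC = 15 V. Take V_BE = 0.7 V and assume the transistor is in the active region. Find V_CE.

Thevenize the base divider: V_Th = V_CC·R_2/(R_1+R_2) = 15×4.7/26.7 = 2.64 V, R_Th = R_1‖R_2 = 3.87 kΩ.
Base-emitter loop: V_Th = I_B·R_Th + V_BE + (β+1)I_B·R_E, so I_B = (2.64 − 0.7) / (3.87 + 51×0.12) = 0.194 mA.
I_C = β·I_B = 50×0.194 = 9.71 mA, and I_E = (β+1)I_B = 9.9 mA.
V_CE = V_CC − I_C·R_C − I_E·R_E = 15 − 9.71×0.82 − 9.9×0.12 = 5.85 V.
V_CE = 5.85 V > 0.2 V confirms active-region operation.

V_CE ≈ 5.8 V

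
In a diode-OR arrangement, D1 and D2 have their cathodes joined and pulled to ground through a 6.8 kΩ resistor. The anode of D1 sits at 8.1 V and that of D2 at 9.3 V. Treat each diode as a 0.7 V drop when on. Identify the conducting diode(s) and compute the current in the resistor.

Only D2 conducts; I_R ≈ 1.3 mA

Assume both conduct. Then node N would need to be at both 8.1−0.7 = 7.4 V and 9.3−0.7 = 8.6 V, which is impossible.
Assume only D2 conducts: V_N = 9.3 − 0.7 = 8.6 V, so I_R = 8.6/6.8 = 1.26 mA.
Check D1: its anode-to-cathode voltage is 8.1 − 8.6 = -0.5 V < 0.7 V, so it is off. The assumption is consistent.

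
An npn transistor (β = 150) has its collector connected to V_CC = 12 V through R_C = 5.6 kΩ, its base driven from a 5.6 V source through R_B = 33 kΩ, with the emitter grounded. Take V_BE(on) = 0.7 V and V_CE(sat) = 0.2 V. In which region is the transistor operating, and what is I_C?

Assume active: I_B = (5.6 − 0.7)/33 = 0.148 mA, giving I_C = β·I_B = 22.3 mA.
But then V_CE = 12 − 22.3×5.6 = -113 V < V_CE(sat) = 0.2 V — impossible in the active region.
So the transistor is saturated. With V_CE = 0.2 V, I_C = (V_CC − 0.2)/R_C = 11.8/5.6 = 2.11 mA.
Check: β·I_B = 22.3 mA > I_C = 2.11 mA, confirming saturation.

saturation; I_C ≈ 2.1 mA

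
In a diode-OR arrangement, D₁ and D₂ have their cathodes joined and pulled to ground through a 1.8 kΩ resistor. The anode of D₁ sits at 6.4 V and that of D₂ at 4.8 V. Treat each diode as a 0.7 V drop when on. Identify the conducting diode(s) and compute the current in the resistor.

Assume both conduct. Then node N would need to be at both 6.4−0.7 = 5.7 V and 4.8−0.7 = 4.1 V, which is impossible.
Assume only D₁ conducts: V_N = 6.4 − 0.7 = 5.7 V, so I_R = 5.7/1.8 = 3.17 mA.
Check D₂: its anode-to-cathode voltage is 4.8 − 5.7 = -0.9 V < 0.7 V, so it is off. The assumption is consistent.

Only D₁ conducts; I_R ≈ 3.2 mA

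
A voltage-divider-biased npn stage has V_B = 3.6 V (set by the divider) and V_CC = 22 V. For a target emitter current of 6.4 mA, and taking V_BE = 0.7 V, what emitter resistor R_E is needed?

R_E ≈ 0.45 kΩ

V_E = V_B − V_BE = 3.6 − 0.7 = 2.9 V.
R_E = V_E / I_E = 2.9 / 6.4 = 0.453 kΩ.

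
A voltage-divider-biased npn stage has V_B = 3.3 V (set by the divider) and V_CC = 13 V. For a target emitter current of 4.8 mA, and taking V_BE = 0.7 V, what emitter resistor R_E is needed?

R_E ≈ 0.54 kΩ

V_E = V_B − V_BE = 3.3 − 0.7 = 2.6 V.
R_E = V_E / I_E = 2.6 / 4.8 = 0.542 kΩ.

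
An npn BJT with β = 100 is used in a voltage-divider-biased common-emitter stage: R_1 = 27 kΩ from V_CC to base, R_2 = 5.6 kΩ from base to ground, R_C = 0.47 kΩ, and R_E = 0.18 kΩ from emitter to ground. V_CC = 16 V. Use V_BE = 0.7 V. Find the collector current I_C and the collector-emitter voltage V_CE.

I_C ≈ 9 mA, V_CE ≈ 10 V

Thevenize the base divider: V_Th = V_CC·R_2/(R_1+R_2) = 16×5.6/32.6 = 2.75 V, R_Th = R_1‖R_2 = 4.64 kΩ.
Base-emitter loop: V_Th = I_B·R_Th + V_BE + (β+1)I_B·R_E, so I_B = (2.75 − 0.7) / (4.64 + 101×0.18) = 0.0898 mA.
I_C = β·I_B = 100×0.0898 = 8.98 mA, and I_E = (β+1)I_B = 9.07 mA.
V_CE = V_CC − I_C·R_C − I_E·R_E = 16 − 8.98×0.47 − 9.07×0.18 = 10.1 V.
V_CE = 10.1 V > 0.2 V confirms active-region operation.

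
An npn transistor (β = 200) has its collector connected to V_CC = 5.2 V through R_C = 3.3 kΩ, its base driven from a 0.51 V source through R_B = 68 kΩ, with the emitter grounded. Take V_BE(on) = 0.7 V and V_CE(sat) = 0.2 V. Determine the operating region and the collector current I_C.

cutoff; I_C ≈ 0

V_BB = 0.51 V ≤ V_BE(on) = 0.7 V, so the base-emitter junction is not forward biased.
The transistor is in cutoff: I_B = I_C = 0.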